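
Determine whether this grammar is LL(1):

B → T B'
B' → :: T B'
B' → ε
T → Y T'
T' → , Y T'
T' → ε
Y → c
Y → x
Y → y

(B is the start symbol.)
A grammar is LL(1) if for each non-terminal N with multiple productions, the predict sets of those productions are pairwise disjoint, where PREDICT(N → α) = (FIRST(α) \ {ε}) ∪ (FOLLOW(N) if α ⇒* ε).

Relevant sets:
  FOLLOW(B') = { $ }
  FOLLOW(T') = { $, '::' }

For B':
  PREDICT(B' → :: T B') = { '::' }
  PREDICT(B' → ε) = { $ }
For T':
  PREDICT(T' → ',' Y T') = { ',' }
  PREDICT(T' → ε) = { $, '::' }
For Y:
  PREDICT(Y → c) = { 'c' }
  PREDICT(Y → x) = { 'x' }
  PREDICT(Y → y) = { 'y' }
B, T have a single production, so nothing to check there.

All predict sets are disjoint. The grammar IS LL(1).

Answer: Yes, the grammar is LL(1).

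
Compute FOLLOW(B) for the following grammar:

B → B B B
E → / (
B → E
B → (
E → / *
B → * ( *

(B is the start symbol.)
To compute FOLLOW(B), find every occurrence of B on a right-hand side N → α B β: add FIRST(β) \ {ε}, and if β is empty or nullable also add FOLLOW(N). Iterate to a fixed point.

B is the start symbol, so $ ∈ FOLLOW(B).
In B → B B B: B is followed by B B, add FIRST(B B) \ {ε} = { '(', '*', '/' }
In B → B B B: B is followed by B, add FIRST(B) \ {ε} = { '(', '*', '/' }
In B → B B B: B is at the end; this adds FOLLOW(B) to itself — nothing new

Taking the union: FOLLOW(B) = { $, '(', '*', '/' }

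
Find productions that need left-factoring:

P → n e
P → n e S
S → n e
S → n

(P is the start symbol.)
Left-factoring is needed when two productions for the same non-terminal
share a common prefix on the right-hand side.

Productions for P:
  P → n e
  P → n e S
Productions for S:
  S → n e
  S → n

Found common prefix 'n e' in productions for P
Found common prefix 'n' in productions for S

Answer: Yes, P has productions with common prefix 'n e'; S has productions with common prefix 'n'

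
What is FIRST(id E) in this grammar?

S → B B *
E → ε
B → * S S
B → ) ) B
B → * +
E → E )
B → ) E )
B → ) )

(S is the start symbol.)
To compute FIRST(id E), process the symbols left to right:
Symbol id is a terminal. Add 'id' and stop.
FIRST(id E) = { 'id' }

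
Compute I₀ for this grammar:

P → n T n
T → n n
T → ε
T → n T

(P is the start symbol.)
First, augment the grammar with P' → P
I₀ = CLOSURE({ [P' → . P] }):
  [P' → . P] has the dot before P: add [P → . n T n]
No further items can be added.

I₀ = { [P → . n T n], [P' → . P] }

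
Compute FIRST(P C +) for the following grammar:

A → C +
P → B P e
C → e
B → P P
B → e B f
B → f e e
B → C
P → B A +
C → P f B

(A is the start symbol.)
{ 'e', 'f' }

FIRST sets of the non-terminals involved (from the grammar, by fixed-point iteration):
  FIRST(P) = { 'e', 'f' }

To compute FIRST(P C +), process the symbols left to right:
Symbol P is a non-terminal. Add FIRST(P) \ {ε} = { 'e', 'f' }
P is not nullable (ε ∉ FIRST(P)), so stop here.
FIRST(P C +) = { 'e', 'f' }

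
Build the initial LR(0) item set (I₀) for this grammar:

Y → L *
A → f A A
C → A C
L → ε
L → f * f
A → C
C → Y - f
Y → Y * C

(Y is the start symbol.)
First, augment the grammar with Y' → Y
I₀ = CLOSURE({ [Y' → . Y] }):
  [Y' → . Y] has the dot before Y: add [Y → . L *], [Y → . Y * C]
  [Y → . L *] has the dot before L: add [L → .], [L → . f * f]
No further items can be added.

I₀ = { [L → . f * f], [L → .], [Y → . L *], [Y → . Y * C], [Y' → . Y] }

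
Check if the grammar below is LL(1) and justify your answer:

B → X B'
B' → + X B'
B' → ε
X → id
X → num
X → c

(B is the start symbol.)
A grammar is LL(1) if for each non-terminal N with multiple productions, the predict sets of those productions are pairwise disjoint, where PREDICT(N → α) = (FIRST(α) \ {ε}) ∪ (FOLLOW(N) if α ⇒* ε).

Relevant sets:
  FOLLOW(B') = { $ }

For B':
  PREDICT(B' → '+' X B') = { '+' }
  PREDICT(B' → ε) = { $ }
For X:
  PREDICT(X → id) = { 'id' }
  PREDICT(X → num) = { 'num' }
  PREDICT(X → c) = { 'c' }
B has a single production, so nothing to check there.

All predict sets are disjoint. The grammar IS LL(1).

Answer: Yes, the grammar is LL(1).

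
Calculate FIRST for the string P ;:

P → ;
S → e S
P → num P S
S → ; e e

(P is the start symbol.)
FIRST sets of the non-terminals involved (from the grammar, by fixed-point iteration):
  FIRST(P) = { ';', 'num' }

To compute FIRST(P ;), process the symbols left to right:
Symbol P is a non-terminal. Add FIRST(P) \ {ε} = { ';', 'num' }
P is not nullable (ε ∉ FIRST(P)), so stop here.
FIRST(P ;) = { ';', 'num' }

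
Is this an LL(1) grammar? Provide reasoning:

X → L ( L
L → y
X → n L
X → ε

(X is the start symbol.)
Yes, the grammar is LL(1).

A grammar is LL(1) if for each non-terminal N with multiple productions, the predict sets of those productions are pairwise disjoint, where PREDICT(N → α) = (FIRST(α) \ {ε}) ∪ (FOLLOW(N) if α ⇒* ε).

Relevant sets:
  FIRST(L) = { 'y' }
  FOLLOW(X) = { $ }

For X:
  PREDICT(X → L '(' L) = { 'y' }
  PREDICT(X → n L) = { 'n' }
  PREDICT(X → ε) = { $ }
L has a single production, so nothing to check there.

All predict sets are disjoint. The grammar IS LL(1).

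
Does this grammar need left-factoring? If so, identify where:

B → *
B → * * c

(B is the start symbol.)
Left-factoring is needed when two productions for the same non-terminal
share a common prefix on the right-hand side.

Productions for B:
  B → *
  B → * * c

Found common prefix '*' in productions for B

Answer: Yes, B has productions with common prefix '*'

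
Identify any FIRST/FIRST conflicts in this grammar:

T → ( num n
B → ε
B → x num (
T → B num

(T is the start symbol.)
No FIRST/FIRST conflicts.

FIRST sets of the non-terminals at (or reachable through a nullable prefix from) the front of some alternative:
  FIRST(B) = { 'x', ε }

Productions for T:
  T → ( num n: FIRST = { '(' }
  T → B num: FIRST = { 'num', 'x' }
Productions for B:
  B → ε: FIRST = { ε }
  B → x num (: FIRST = { 'x' }

All alternatives of each non-terminal have pairwise disjoint FIRST sets.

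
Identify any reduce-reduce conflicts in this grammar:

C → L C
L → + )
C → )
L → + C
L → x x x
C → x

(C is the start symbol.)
Yes — I9: [C → ) .] vs [L → + ) .]

A reduce-reduce conflict occurs when an LR(0) state has two complete items [A → α .] and [B → β .] — both call for a reduction, and with no lookahead the parser cannot choose between them.

Augment with C' → C and build the canonical LR(0) collection (I0 = CLOSURE({[C' → . C]}), then GOTO on every symbol after a dot until no new states appear). It has 11 states:
  I0: { [C → . )], [C → . L C], [C → . x], [C' → . C], [L → . + )], [L → . + C], [L → . x x x] }  — shift
  I1: { [C → ) .] }  — reduce
  I2: { [C → . )], [C → . L C], [C → . x], [L → + . )], [L → + . C], [L → . + )], [L → . + C], [L → . x x x] }  — shift
  I3: { [C' → C .] }  — accept
  I4: { [C → . )], [C → . L C], [C → . x], [C → L . C], [L → . + )], [L → . + C], [L → . x x x] }  — shift
  I5: { [C → x .], [L → x . x x] }  — shift, reduce
  I6: { [L → x x . x] }  — shift
  I7: { [L → x x x .] }  — reduce
  I8: { [C → L C .] }  — reduce
  I9: { [C → ) .], [L → + ) .] }  — 2 reduces
  I10: { [L → + C .] }  — reduce

I9 contains complete items [C → ) .], [L → + ) .] — reduce-reduce conflict.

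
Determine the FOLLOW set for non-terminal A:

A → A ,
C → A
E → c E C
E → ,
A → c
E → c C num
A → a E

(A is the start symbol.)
{ $, ',', 'a', 'c', 'num' }

To compute FOLLOW(A), find every occurrence of A on a right-hand side N → α A β: add FIRST(β) \ {ε}, and if β is empty or nullable also add FOLLOW(N). Iterate to a fixed point.

A is the start symbol, so $ ∈ FOLLOW(A).
In A → A ,: A is followed by ',', add FIRST(',') \ {ε} = { ',' }
In C → A: A is at the end, add FOLLOW(C)

The FOLLOW sets referred to above (computed the same way, to a fixed point):
  FOLLOW(C) = { $, ',', 'a', 'c', 'num' }

Taking the union: FOLLOW(A) = { $, ',', 'a', 'c', 'num' }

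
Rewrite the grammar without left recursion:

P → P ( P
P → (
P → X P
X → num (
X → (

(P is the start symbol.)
P is directly left-recursive. The standard transformation for
  A → A α₁ | ... | A α_m | β₁ | ... | β_n
is
  A  → β₁ A' | ... | β_n A'
  A' → α₁ A' | ... | α_m A' | ε

P → ( becomes P → ( P'
P → X P becomes P → X P P'
P → P ( P becomes P' → ( P P'
Add P' → ε

Productions for other non-terminals are unchanged:
  X → num (
  X → (

Resulting grammar:
P → ( P'
P → X P P'
P' → ( P P'
P' → ε
X → num (
X → (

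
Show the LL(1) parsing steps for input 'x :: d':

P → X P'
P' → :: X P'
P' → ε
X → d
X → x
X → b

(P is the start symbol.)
LL(1) parsing maintains a stack (initially the start symbol over $) and the input. At each step: if the stack top is a terminal, match it against the current input token; if it is a non-terminal N, replace it with the RHS of M[N, lookahead] (the unique production whose predict set contains the lookahead).

Stack is shown with the top on the left.

Stack      Input     Action
---------------------------
P $        x :: d $  output P → X P'
X P' $     x :: d $  output X → x
x P' $     x :: d $  match 'x'
P' $       :: d $    output P' → :: X P'
:: X P' $  :: d $    match '::'
X P' $     d $       output X → d
d P' $     d $       match 'd'
P' $       $         output P' → ε
$          $         accept

The string is accepted.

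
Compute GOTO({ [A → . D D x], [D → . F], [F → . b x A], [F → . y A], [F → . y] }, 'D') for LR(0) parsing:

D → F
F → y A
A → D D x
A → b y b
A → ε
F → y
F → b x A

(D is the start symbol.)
GOTO(I, 'D') = CLOSURE({ [A → αX.β] : [A → α.Xβ] ∈ I, X = 'D' })

Items with dot before 'D', with the dot advanced:
  [A → . D D x] → [A → D . D x]
Closure of the advanced items:
  [A → D . D x] has the dot before D: add [D → . F]
  [D → . F] has the dot before F: add [F → . y A], [F → . y], [F → . b x A]

GOTO = { [A → D . D x], [D → . F], [F → . b x A], [F → . y A], [F → . y] }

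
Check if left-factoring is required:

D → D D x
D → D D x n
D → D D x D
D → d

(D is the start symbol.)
Yes, D has productions with common prefix 'D D x'

Left-factoring is needed when two productions for the same non-terminal
share a common prefix on the right-hand side.

Productions for D:
  D → D D x
  D → D D x n
  D → D D x D
  D → d

Found common prefix 'D D x' in productions for D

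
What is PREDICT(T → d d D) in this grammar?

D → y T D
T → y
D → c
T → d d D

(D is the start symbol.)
PREDICT(T → d d D) = (FIRST(RHS) \ {ε}) ∪ (FOLLOW(T) if ε ∈ FIRST(RHS), i.e. RHS ⇒* ε)
FIRST(d d D) = { 'd' }
ε ∉ FIRST(d d D), so FOLLOW(T) is not added.
PREDICT(T → d d D) = { 'd' }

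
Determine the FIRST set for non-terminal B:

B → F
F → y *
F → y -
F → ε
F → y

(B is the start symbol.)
FIRST sets of the other non-terminals involved (by the same procedure, iterated to a fixed point):
  FIRST(F) = { 'y', ε }

From B → F:
  - F is a non-terminal: add FIRST(F) \ {ε} = { 'y' }
    F is nullable and nothing follows, so the whole right-hand side can vanish: ε ∈ FIRST(B)

Collecting: FIRST(B) = { 'y', ε }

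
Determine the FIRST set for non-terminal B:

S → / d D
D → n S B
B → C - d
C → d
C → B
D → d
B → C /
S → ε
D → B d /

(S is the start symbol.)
To compute FIRST(B), examine every production with B on the left-hand side, reading each right-hand side left to right until a non-nullable symbol is reached.

FIRST sets of the other non-terminals involved (by the same procedure, iterated to a fixed point):
  FIRST(C) = { 'd' }

From B → C - d:
  - C is a non-terminal: add FIRST(C) \ {ε} = { 'd' }
    C is not nullable, so stop
From B → C /:
  - C is a non-terminal: add FIRST(C) \ {ε} = { 'd' }
    C is not nullable, so stop

Collecting: FIRST(B) = { 'd' }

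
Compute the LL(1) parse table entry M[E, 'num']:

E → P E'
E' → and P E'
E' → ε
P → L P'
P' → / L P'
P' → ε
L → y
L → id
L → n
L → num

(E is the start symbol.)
E → P E'

To find M[E, 'num'], we find productions for E where 'num' is in the predict set (PREDICT(N → α) = (FIRST(α) \ {ε}) ∪ (FOLLOW(N) if α ⇒* ε)).

Relevant sets:
  FIRST(P) = { 'id', 'n', 'num', 'y' }

E → P E': PREDICT = { 'id', 'n', 'num', 'y' }
  'num' is in predict set, so this production goes in M[E, 'num']

M[E, 'num'] = E → P E'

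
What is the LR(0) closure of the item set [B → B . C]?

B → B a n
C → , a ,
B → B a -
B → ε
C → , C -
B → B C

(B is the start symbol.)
{ [B → B . C], [C → . , C -], [C → . , a ,] }

To compute CLOSURE, for each item [A → α.Bβ] where B is a non-terminal, add [B → .γ] for all productions B → γ; repeat for the newly added items until nothing changes.

Start with: [B → B . C]
  [B → B . C] has the dot before C: add [C → . , a ,], [C → . , C -]
No further items can be added.

CLOSURE = { [B → B . C], [C → . , C -], [C → . , a ,] }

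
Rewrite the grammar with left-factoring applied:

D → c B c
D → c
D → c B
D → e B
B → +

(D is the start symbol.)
Left-factoring transforms A → αβ₁ | αβ₂ into A → αA' and A' → β₁ | β₂
(α is the longest common prefix among the alternatives). Repeat until
no nonterminal has two alternatives with a common prefix.

Round 1: D has alternatives sharing prefix 'c'. Introduce D': D → c D'
  Add: D' → B c
  Add: D' → ε
  Add: D' → B

Round 2: D' has alternatives sharing prefix 'B'. Introduce D'': D' → B D''
  Add: D'' → c
  Add: D'' → ε

No remaining common prefixes — done.

Resulting grammar:
D → c D'
D' → B D''
D'' → c
D'' → ε
D' → ε
D → e B
B → +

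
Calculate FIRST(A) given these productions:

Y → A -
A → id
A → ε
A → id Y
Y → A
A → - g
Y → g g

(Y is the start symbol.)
From A → id:
  - id is a terminal: add 'id' and stop
From A → ε:
  - ε-production, so ε ∈ FIRST(A)
From A → id Y:
  - id is a terminal: add 'id' and stop
From A → - g:
  - '-' is a terminal: add '-' and stop

Collecting: FIRST(A) = { '-', 'id', ε }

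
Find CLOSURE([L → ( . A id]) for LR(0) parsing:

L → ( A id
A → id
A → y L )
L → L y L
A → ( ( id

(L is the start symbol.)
Start with: [L → ( . A id]
  [L → ( . A id] has the dot before A: add [A → . id], [A → . y L )], [A → . ( ( id]
No further items can be added.

CLOSURE = { [A → . ( ( id], [A → . id], [A → . y L )], [L → ( . A id] }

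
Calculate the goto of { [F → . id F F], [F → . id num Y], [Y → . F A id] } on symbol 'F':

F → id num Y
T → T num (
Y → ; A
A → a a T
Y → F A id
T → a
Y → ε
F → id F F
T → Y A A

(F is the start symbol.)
{ [A → . a a T], [Y → F . A id] }

GOTO(I, 'F') = CLOSURE({ [A → αX.β] : [A → α.Xβ] ∈ I, X = 'F' })

Items with dot before 'F', with the dot advanced:
  [Y → . F A id] → [Y → F . A id]
Closure of the advanced items:
  [Y → F . A id] has the dot before A: add [A → . a a T]

GOTO = { [A → . a a T], [Y → F . A id] }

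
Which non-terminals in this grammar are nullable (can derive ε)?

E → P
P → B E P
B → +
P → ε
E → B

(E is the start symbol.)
ε-productions: P → ε
So P is immediately nullable.
E → P: every symbol on the right is nullable, so E is nullable too.
No further non-terminal can be added: every production for the remaining non-terminals contains a terminal or a non-nullable non-terminal.
Nullable = { 'E', 'P' }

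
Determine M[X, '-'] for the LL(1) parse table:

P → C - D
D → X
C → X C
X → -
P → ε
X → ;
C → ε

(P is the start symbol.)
X → -

To find M[X, '-'], we find productions for X where '-' is in the predict set (PREDICT(N → α) = (FIRST(α) \ {ε}) ∪ (FOLLOW(N) if α ⇒* ε)).

X → -: PREDICT = { '-' }
  '-' is in predict set, so this production goes in M[X, '-']
X → ;: PREDICT = { ';' }

M[X, '-'] = X → -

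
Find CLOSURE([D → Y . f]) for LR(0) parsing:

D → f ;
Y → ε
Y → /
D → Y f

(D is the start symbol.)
{ [D → Y . f] }

Start with: [D → Y . f]
The dot precedes the terminal f, so nothing is added.

CLOSURE = { [D → Y . f] }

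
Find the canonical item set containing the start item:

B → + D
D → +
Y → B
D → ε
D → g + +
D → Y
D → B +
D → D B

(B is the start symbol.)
First, augment the grammar with B' → B
I₀ = CLOSURE({ [B' → . B] }):
  [B' → . B] has the dot before B: add [B → . + D]
No further items can be added.

I₀ = { [B → . + D], [B' → . B] }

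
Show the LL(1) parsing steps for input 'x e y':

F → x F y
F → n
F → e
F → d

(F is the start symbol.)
LL(1) parsing maintains a stack (initially the start symbol over $) and the input. At each step: if the stack top is a terminal, match it against the current input token; if it is a non-terminal N, replace it with the RHS of M[N, lookahead] (the unique production whose predict set contains the lookahead).

Stack is shown with the top on the left.

Stack    Input    Action
------------------------
F $      x e y $  output F → x F y
x F y $  x e y $  match 'x'
F y $    e y $    output F → e
e y $    e y $    match 'e'
y $      y $      match 'y'
$        $        accept

The string is accepted.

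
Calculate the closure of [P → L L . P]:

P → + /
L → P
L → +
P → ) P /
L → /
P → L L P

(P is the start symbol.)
{ [L → . +], [L → . /], [L → . P], [P → . ) P /], [P → . + /], [P → . L L P], [P → L L . P] }

Start with: [P → L L . P]
  [P → L L . P] has the dot before P: add [P → . + /], [P → . ) P /], [P → . L L P]
  [P → . L L P] has the dot before L: add [L → . P], [L → . +], [L → . /]
No further items can be added.

CLOSURE = { [L → . +], [L → . /], [L → . P], [P → . ) P /], [P → . + /], [P → . L L P], [P → L L . P] }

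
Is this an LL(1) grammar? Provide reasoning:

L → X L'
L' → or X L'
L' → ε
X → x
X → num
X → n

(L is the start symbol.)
Yes, the grammar is LL(1).

A grammar is LL(1) if for each non-terminal N with multiple productions, the predict sets of those productions are pairwise disjoint, where PREDICT(N → α) = (FIRST(α) \ {ε}) ∪ (FOLLOW(N) if α ⇒* ε).

Relevant sets:
  FOLLOW(L') = { $ }

For L':
  PREDICT(L' → or X L') = { 'or' }
  PREDICT(L' → ε) = { $ }
For X:
  PREDICT(X → x) = { 'x' }
  PREDICT(X → num) = { 'num' }
  PREDICT(X → n) = { 'n' }
L has a single production, so nothing to check there.

All predict sets are disjoint. The grammar IS LL(1).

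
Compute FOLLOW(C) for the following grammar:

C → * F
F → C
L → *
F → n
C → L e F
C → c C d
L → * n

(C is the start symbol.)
C is the start symbol, so $ ∈ FOLLOW(C).
In F → C: C is at the end, add FOLLOW(F)
In C → c C d: C is followed by d, add FIRST(d) \ {ε} = { 'd' }

The FOLLOW sets referred to above (computed the same way, to a fixed point):
  FOLLOW(F) = { $, 'd' }

Taking the union: FOLLOW(C) = { $, 'd' }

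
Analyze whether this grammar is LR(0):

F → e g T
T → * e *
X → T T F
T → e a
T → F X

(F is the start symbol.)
Augment with F' → F and build the canonical LR(0) collection (I0 = CLOSURE({[F' → . F]}), then GOTO on every symbol after a dot until no new states appear). It has 15 states:
  I0: { [F → . e g T], [F' → . F] }  — shift
  I1: { [F' → F .] }  — accept
  I2: { [F → e . g T] }  — shift
  I3: { [F → . e g T], [F → e g . T], [T → . * e *], [T → . F X], [T → . e a] }  — shift
  I4: { [T → * . e *] }  — shift
  I5: { [F → . e g T], [T → . * e *], [T → . F X], [T → . e a], [T → F . X], [X → . T T F] }  — shift
  I6: { [F → e g T .] }  — reduce
  I7: { [F → e . g T], [T → e . a] }  — shift
  I8: { [T → e a .] }  — reduce
  I9: { [F → . e g T], [T → . * e *], [T → . F X], [T → . e a], [X → T . T F] }  — shift
  I10: { [T → F X .] }  — reduce
  I11: { [F → . e g T], [X → T T . F] }  — shift
  I12: { [X → T T F .] }  — reduce
  I13: { [T → * e . *] }  — shift
  I14: { [T → * e * .] }  — reduce

Every state is either a pure shift/goto state or contains exactly one complete item and nothing to shift — no conflicts. The grammar is LR(0).

Answer: Yes, the grammar is LR(0)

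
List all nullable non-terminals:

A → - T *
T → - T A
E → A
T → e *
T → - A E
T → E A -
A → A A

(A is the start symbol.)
A non-terminal is nullable if it can derive ε (the empty string): either it has an ε-production, or it has a production whose right-hand side consists entirely of nullable non-terminals.

There are no ε-productions, so no non-terminal can derive ε.
No non-terminals are nullable.

Answer: None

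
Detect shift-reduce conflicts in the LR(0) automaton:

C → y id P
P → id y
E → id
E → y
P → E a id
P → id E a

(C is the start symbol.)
Augment with C' → C and build the canonical LR(0) collection (I0 = CLOSURE({[C' → . C]}), then GOTO on every symbol after a dot until no new states appear). It has 14 states:
  I0: { [C → . y id P], [C' → . C] }  — shift
  I1: { [C' → C .] }  — accept
  I2: { [C → y . id P] }  — shift
  I3: { [C → y id . P], [E → . id], [E → . y], [P → . E a id], [P → . id E a], [P → . id y] }  — shift
  I4: { [P → E . a id] }  — shift
  I5: { [C → y id P .] }  — reduce
  I6: { [E → . id], [E → . y], [E → id .], [P → id . E a], [P → id . y] }  — shift, reduce
  I7: { [E → y .] }  — reduce
  I8: { [P → id E . a] }  — shift
  I9: { [E → id .] }  — reduce
  I10: { [E → y .], [P → id y .] }  — 2 reduces
  I11: { [P → id E a .] }  — reduce
  I12: { [P → E a . id] }  — shift
  I13: { [P → E a id .] }  — reduce

I6 contains reduce item [E → id .] and shift items [E → . id], [E → . y], [P → id . y] — shift-reduce conflict.

Answer: Yes — I6: [E → id .] vs [E → . id]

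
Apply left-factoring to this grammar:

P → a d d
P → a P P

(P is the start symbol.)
Left-factoring transforms A → αβ₁ | αβ₂ into A → αA' and A' → β₁ | β₂
(α is the longest common prefix among the alternatives). Repeat until
no nonterminal has two alternatives with a common prefix.

Round 1: P has alternatives sharing prefix 'a'. Introduce P': P → a P'
  Add: P' → d d
  Add: P' → P P

No remaining common prefixes — done.

Resulting grammar:
P → a P'
P' → d d
P' → P P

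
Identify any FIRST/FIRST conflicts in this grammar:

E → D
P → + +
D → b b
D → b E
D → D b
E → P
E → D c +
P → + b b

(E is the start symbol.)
Yes. E → D / E → D c '+' on { 'b' }; P → '+' '+' / P → '+' b b on { '+' }; D → b b / D → b E on { 'b' }; D → b b / D → D b on { 'b' }; D → b E / D → D b on { 'b' }

A FIRST/FIRST conflict occurs when two productions N → α and N → β for the same non-terminal have FIRST(α) ∩ FIRST(β) ≠ ∅ (with ε ∈ FIRST of a nullable right-hand side, so two nullable alternatives also conflict).

FIRST sets of the non-terminals at (or reachable through a nullable prefix from) the front of some alternative:
  FIRST(D) = { 'b' }
  FIRST(P) = { '+' }

Productions for E:
  E → D: FIRST = { 'b' }
  E → P: FIRST = { '+' }
  E → D c +: FIRST = { 'b' }
Productions for P:
  P → + +: FIRST = { '+' }
  P → + b b: FIRST = { '+' }
Productions for D:
  D → b b: FIRST = { 'b' }
  D → b E: FIRST = { 'b' }
  D → D b: FIRST = { 'b' }

Conflict for E: E → D and E → D c +
  Overlap: { 'b' }
Conflict for P: P → + + and P → + b b
  Overlap: { '+' }
Conflict for D: D → b b and D → b E
  Overlap: { 'b' }
Conflict for D: D → b b and D → D b
  Overlap: { 'b' }
Conflict for D: D → b E and D → D b
  Overlap: { 'b' }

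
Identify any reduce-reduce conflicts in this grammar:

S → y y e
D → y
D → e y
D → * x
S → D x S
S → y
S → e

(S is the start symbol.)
Augment with S' → S and build the canonical LR(0) collection (I0 = CLOSURE({[S' → . S]}), then GOTO on every symbol after a dot until no new states appear). It has 12 states:
  I0: { [D → . * x], [D → . e y], [D → . y], [S → . D x S], [S → . e], [S → . y y e], [S → . y], [S' → . S] }  — shift
  I1: { [D → * . x] }  — shift
  I2: { [S → D . x S] }  — shift
  I3: { [S' → S .] }  — accept
  I4: { [D → e . y], [S → e .] }  — shift, reduce
  I5: { [D → y .], [S → y . y e], [S → y .] }  — shift, 2 reduces
  I6: { [S → y y . e] }  — shift
  I7: { [S → y y e .] }  — reduce
  I8: { [D → e y .] }  — reduce
  I9: { [D → . * x], [D → . e y], [D → . y], [S → . D x S], [S → . e], [S → . y y e], [S → . y], [S → D x . S] }  — shift
  I10: { [S → D x S .] }  — reduce
  I11: { [D → * x .] }  — reduce

I5 contains complete items [D → y .], [S → y .] — reduce-reduce conflict.

Answer: Yes — I5: [D → y .] vs [S → y .]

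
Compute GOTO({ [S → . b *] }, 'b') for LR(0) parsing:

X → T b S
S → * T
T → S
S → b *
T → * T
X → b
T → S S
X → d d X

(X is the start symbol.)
{ [S → b . *] }

GOTO(I, 'b') = CLOSURE({ [A → αX.β] : [A → α.Xβ] ∈ I, X = 'b' })

Items with dot before 'b', with the dot advanced:
  [S → . b *] → [S → b . *]
Closure adds nothing (no advanced item has the dot before a non-terminal).

GOTO = { [S → b . *] }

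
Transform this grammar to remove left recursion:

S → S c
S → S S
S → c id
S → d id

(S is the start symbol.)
S is directly left-recursive. The standard transformation for
  A → A α₁ | ... | A α_m | β₁ | ... | β_n
is
  A  → β₁ A' | ... | β_n A'
  A' → α₁ A' | ... | α_m A' | ε

S → c id becomes S → c id S'
S → d id becomes S → d id S'
S → S c becomes S' → c S'
S → S S becomes S' → S S'
Add S' → ε

Resulting grammar:
S → c id S'
S → d id S'
S' → c S'
S' → S S'
S' → ε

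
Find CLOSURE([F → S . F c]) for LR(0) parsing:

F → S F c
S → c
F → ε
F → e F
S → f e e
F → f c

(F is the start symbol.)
To compute CLOSURE, for each item [A → α.Bβ] where B is a non-terminal, add [B → .γ] for all productions B → γ; repeat for the newly added items until nothing changes.

Start with: [F → S . F c]
  [F → S . F c] has the dot before F: add [F → . S F c], [F → .], [F → . e F], [F → . f c]
  [F → . S F c] has the dot before S: add [S → . c], [S → . f e e]
No further items can be added.

CLOSURE = { [F → . S F c], [F → . e F], [F → . f c], [F → .], [F → S . F c], [S → . c], [S → . f e e] }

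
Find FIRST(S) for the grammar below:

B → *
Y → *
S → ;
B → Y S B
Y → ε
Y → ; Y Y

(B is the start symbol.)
From S → ;:
  - ';' is a terminal: add ';' and stop

Collecting: FIRST(S) = { ';' }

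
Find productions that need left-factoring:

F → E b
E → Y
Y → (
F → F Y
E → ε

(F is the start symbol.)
No, left-factoring is not needed

Left-factoring is needed when two productions for the same non-terminal
share a common prefix on the right-hand side.

Productions for F:
  F → E b
  F → F Y
Productions for E:
  E → Y
  E → ε

No common prefixes found.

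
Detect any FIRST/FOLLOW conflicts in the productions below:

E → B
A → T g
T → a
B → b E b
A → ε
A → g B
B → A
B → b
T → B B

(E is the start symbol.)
A FIRST/FOLLOW conflict occurs when a non-terminal N has a nullable alternative N → β (β ⇒* ε) and another alternative N → α with FIRST(α) ∩ FOLLOW(N) ≠ ∅: on such a lookahead the parser cannot decide between expanding α and letting N vanish via β.

Nullable non-terminals: A, B, E, T.
FIRST sets used below: FIRST(T) = { 'a', 'b', 'g', ε }, FIRST(A) = { 'a', 'b', 'g', ε }, FIRST(B) = { 'a', 'b', 'g', ε }

A: nullable alternative(s) A → ε; FOLLOW(A) = { $, 'a', 'b', 'g' }
  A → T g: FIRST \ {ε} = { 'a', 'b', 'g' } — overlaps FOLLOW(A) on { 'a', 'b', 'g' }: CONFLICT
  A → ε: FIRST \ {ε} = { } — this is the only nullable alternative, skip
  A → g B: FIRST \ {ε} = { 'g' } — overlaps FOLLOW(A) on { 'g' }: CONFLICT

B: nullable alternative(s) B → A; FOLLOW(B) = { $, 'a', 'b', 'g' }
  B → b E b: FIRST \ {ε} = { 'b' } — overlaps FOLLOW(B) on { 'b' }: CONFLICT
  B → A: FIRST \ {ε} = { 'a', 'b', 'g' } — this is the only nullable alternative, skip
  B → b: FIRST \ {ε} = { 'b' } — overlaps FOLLOW(B) on { 'b' }: CONFLICT
E has a nullable alternative but only one production, so nothing to check.

T: nullable alternative(s) T → B B; FOLLOW(T) = { 'g' }
  T → a: FIRST \ {ε} = { 'a' } — disjoint from FOLLOW(T)
  T → B B: FIRST \ {ε} = { 'a', 'b', 'g' } — this is the only nullable alternative, skip

So the grammar has 4 FIRST/FOLLOW conflicts (marked CONFLICT above).

Answer: Yes. A → T g with FOLLOW(A) on { 'a', 'b', 'g' }; A → g B with FOLLOW(A) on { 'g' }; B → b E b with FOLLOW(B) on { 'b' }; B → b with FOLLOW(B) on { 'b' }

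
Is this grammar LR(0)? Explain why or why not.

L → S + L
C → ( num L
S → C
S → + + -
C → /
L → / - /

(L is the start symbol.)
No. Shift-reduce conflict between [C → / .] and [L → / . - /]

Augment with L' → L and build the canonical LR(0) collection (I0 = CLOSURE({[L' → . L]}), then GOTO on every symbol after a dot until no new states appear). It has 15 states:
  I0: { [C → . ( num L], [C → . /], [L → . / - /], [L → . S + L], [L' → . L], [S → . + + -], [S → . C] }  — shift
  I1: { [C → ( . num L] }  — shift
  I2: { [S → + . + -] }  — shift
  I3: { [C → / .], [L → / . - /] }  — shift, reduce
  I4: { [S → C .] }  — reduce
  I5: { [L' → L .] }  — accept
  I6: { [L → S . + L] }  — shift
  I7: { [C → . ( num L], [C → . /], [L → . / - /], [L → . S + L], [L → S + . L], [S → . + + -], [S → . C] }  — shift
  I8: { [L → S + L .] }  — reduce
  I9: { [L → / - . /] }  — shift
  I10: { [L → / - / .] }  — reduce
  I11: { [S → + + . -] }  — shift
  I12: { [S → + + - .] }  — reduce
  I13: { [C → ( num . L], [C → . ( num L], [C → . /], [L → . / - /], [L → . S + L], [S → . + + -], [S → . C] }  — shift
  I14: { [C → ( num L .] }  — reduce

Conflict in state I3:
  Shift-reduce conflict between [C → / .] and [L → / . - /]
So the grammar is NOT LR(0).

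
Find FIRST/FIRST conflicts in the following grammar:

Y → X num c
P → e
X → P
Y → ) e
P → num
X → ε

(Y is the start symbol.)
A FIRST/FIRST conflict occurs when two productions N → α and N → β for the same non-terminal have FIRST(α) ∩ FIRST(β) ≠ ∅ (with ε ∈ FIRST of a nullable right-hand side, so two nullable alternatives also conflict).

FIRST sets of the non-terminals at (or reachable through a nullable prefix from) the front of some alternative:
  FIRST(X) = { 'e', 'num', ε }
  FIRST(P) = { 'e', 'num' }

Productions for Y:
  Y → X num c: FIRST = { 'e', 'num' }
  Y → ) e: FIRST = { ')' }
Productions for P:
  P → e: FIRST = { 'e' }
  P → num: FIRST = { 'num' }
Productions for X:
  X → P: FIRST = { 'e', 'num' }
  X → ε: FIRST = { ε }

All alternatives of each non-terminal have pairwise disjoint FIRST sets.

Answer: No FIRST/FIRST conflicts.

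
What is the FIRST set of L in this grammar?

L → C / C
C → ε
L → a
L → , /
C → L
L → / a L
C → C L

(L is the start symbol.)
To compute FIRST(L), examine every production with L on the left-hand side, reading each right-hand side left to right until a non-nullable symbol is reached.

FIRST sets of the other non-terminals involved (by the same procedure, iterated to a fixed point):
  FIRST(C) = { ',', '/', 'a', ε }

From L → C / C:
  - C is a non-terminal: add FIRST(C) \ {ε} = { ',', '/', 'a' }
    C is nullable, so continue to the next symbol
  - '/' is a terminal: add '/' and stop
From L → a:
  - a is a terminal: add 'a' and stop
From L → , /:
  - ',' is a terminal: add ',' and stop
From L → / a L:
  - '/' is a terminal: add '/' and stop

Collecting: FIRST(L) = { ',', '/', 'a' }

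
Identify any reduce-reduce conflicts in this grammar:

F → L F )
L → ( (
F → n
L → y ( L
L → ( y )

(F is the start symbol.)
No reduce-reduce conflicts

A reduce-reduce conflict occurs when an LR(0) state has two complete items [A → α .] and [B → β .] — both call for a reduction, and with no lookahead the parser cannot choose between them.

Augment with F' → F and build the canonical LR(0) collection (I0 = CLOSURE({[F' → . F]}), then GOTO on every symbol after a dot until no new states appear). It has 13 states:
  I0: { [F → . L F )], [F → . n], [F' → . F], [L → . ( (], [L → . ( y )], [L → . y ( L] }  — shift
  I1: { [L → ( . (], [L → ( . y )] }  — shift
  I2: { [F' → F .] }  — accept
  I3: { [F → . L F )], [F → . n], [F → L . F )], [L → . ( (], [L → . ( y )], [L → . y ( L] }  — shift
  I4: { [F → n .] }  — reduce
  I5: { [L → y . ( L] }  — shift
  I6: { [L → . ( (], [L → . ( y )], [L → . y ( L], [L → y ( . L] }  — shift
  I7: { [L → y ( L .] }  — reduce
  I8: { [F → L F . )] }  — shift
  I9: { [F → L F ) .] }  — reduce
  I10: { [L → ( ( .] }  — reduce
  I11: { [L → ( y . )] }  — shift
  I12: { [L → ( y ) .] }  — reduce

No state contains more than one complete item.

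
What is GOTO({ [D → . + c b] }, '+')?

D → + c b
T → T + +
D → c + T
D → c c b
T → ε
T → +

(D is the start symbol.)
GOTO(I, '+') = CLOSURE({ [A → αX.β] : [A → α.Xβ] ∈ I, X = '+' })

Items with dot before '+', with the dot advanced:
  [D → . + c b] → [D → + . c b]
Closure adds nothing (no advanced item has the dot before a non-terminal).

GOTO = { [D → + . c b] }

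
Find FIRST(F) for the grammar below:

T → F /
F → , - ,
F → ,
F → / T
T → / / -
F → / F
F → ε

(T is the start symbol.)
{ ',', '/', ε }

From F → , - ,:
  - ',' is a terminal: add ',' and stop
From F → ,:
  - ',' is a terminal: add ',' and stop
From F → / T:
  - '/' is a terminal: add '/' and stop
From F → / F:
  - '/' is a terminal: add '/' and stop
From F → ε:
  - ε-production, so ε ∈ FIRST(F)

Collecting: FIRST(F) = { ',', '/', ε }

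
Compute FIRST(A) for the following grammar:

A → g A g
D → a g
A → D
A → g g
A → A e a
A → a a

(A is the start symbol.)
{ 'a', 'g' }

To compute FIRST(A), examine every production with A on the left-hand side, reading each right-hand side left to right until a non-nullable symbol is reached.

FIRST sets of the other non-terminals involved (by the same procedure, iterated to a fixed point):
  FIRST(D) = { 'a' }

From A → g A g:
  - g is a terminal: add 'g' and stop
From A → D:
  - D is a non-terminal: add FIRST(D) \ {ε} = { 'a' }
    D is not nullable, so stop
From A → g g:
  - g is a terminal: add 'g' and stop
From A → A e a:
  - A is the symbol being defined: contributes nothing new
    A is not nullable, so stop
From A → a a:
  - a is a terminal: add 'a' and stop

Collecting: FIRST(A) = { 'a', 'g' }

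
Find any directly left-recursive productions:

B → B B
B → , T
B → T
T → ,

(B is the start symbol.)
Yes, B is left-recursive

B → B B: LEFT RECURSIVE (starts with B)
B → , T: starts with ','
B → T: starts with T
T → ,: starts with ','

The grammar has direct left recursion on: B.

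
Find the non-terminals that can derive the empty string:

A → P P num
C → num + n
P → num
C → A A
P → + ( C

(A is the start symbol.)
A non-terminal is nullable if it can derive ε (the empty string): either it has an ε-production, or it has a production whose right-hand side consists entirely of nullable non-terminals.

There are no ε-productions, so no non-terminal can derive ε.
No non-terminals are nullable.

Answer: None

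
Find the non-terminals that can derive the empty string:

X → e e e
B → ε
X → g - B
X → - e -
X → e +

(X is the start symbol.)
{ 'B' }

A non-terminal is nullable if it can derive ε (the empty string): either it has an ε-production, or it has a production whose right-hand side consists entirely of nullable non-terminals.

ε-productions: B → ε
So B is immediately nullable.
No further non-terminal can be added: every production for the remaining non-terminals contains a terminal or a non-nullable non-terminal.
Nullable = { 'B' }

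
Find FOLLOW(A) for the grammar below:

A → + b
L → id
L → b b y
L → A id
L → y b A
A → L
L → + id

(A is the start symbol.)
{ $, 'id' }

A is the start symbol, so $ ∈ FOLLOW(A).
In L → A id: A is followed by id, add FIRST(id) \ {ε} = { 'id' }
In L → y b A: A is at the end, add FOLLOW(L)

The FOLLOW sets referred to above (computed the same way, to a fixed point):
  FOLLOW(L) = { $, 'id' }

Taking the union: FOLLOW(A) = { $, 'id' }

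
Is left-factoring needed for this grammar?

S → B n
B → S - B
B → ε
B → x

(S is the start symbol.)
No, left-factoring is not needed

Left-factoring is needed when two productions for the same non-terminal
share a common prefix on the right-hand side.

Productions for B:
  B → S - B
  B → ε
  B → x

No common prefixes found.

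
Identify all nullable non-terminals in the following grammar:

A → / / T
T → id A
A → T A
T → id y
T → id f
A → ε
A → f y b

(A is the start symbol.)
{ 'A' }

ε-productions: A → ε
So A is immediately nullable.
No further non-terminal can be added: every production for the remaining non-terminals contains a terminal or a non-nullable non-terminal.
Nullable = { 'A' }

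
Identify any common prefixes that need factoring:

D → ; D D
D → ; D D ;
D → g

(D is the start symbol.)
Left-factoring is needed when two productions for the same non-terminal
share a common prefix on the right-hand side.

Productions for D:
  D → ; D D
  D → ; D D ;
  D → g

Found common prefix '; D D' in productions for D

Answer: Yes, D has productions with common prefix '; D D'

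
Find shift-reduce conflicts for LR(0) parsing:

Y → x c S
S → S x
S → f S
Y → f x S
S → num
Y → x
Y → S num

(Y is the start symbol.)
A shift-reduce conflict occurs when an LR(0) state has both:
  - a complete (reduce) item [A → α .] (dot at the end), and
  - a shift item [B → β . c γ] (dot before a terminal).

Augment with Y' → Y and build the canonical LR(0) collection (I0 = CLOSURE({[Y' → . Y]}), then GOTO on every symbol after a dot until no new states appear). It has 14 states:
  I0: { [S → . S x], [S → . f S], [S → . num], [Y → . S num], [Y → . f x S], [Y → . x c S], [Y → . x], [Y' → . Y] }  — shift
  I1: { [S → S . x], [Y → S . num] }  — shift
  I2: { [Y' → Y .] }  — accept
  I3: { [S → . S x], [S → . f S], [S → . num], [S → f . S], [Y → f . x S] }  — shift
  I4: { [S → num .] }  — reduce
  I5: { [Y → x . c S], [Y → x .] }  — shift, reduce
  I6: { [S → . S x], [S → . f S], [S → . num], [Y → x c . S] }  — shift
  I7: { [S → S . x], [Y → x c S .] }  — shift, reduce
  I8: { [S → . S x], [S → . f S], [S → . num], [S → f . S] }  — shift
  I9: { [S → S . x], [S → f S .] }  — shift, reduce
  I10: { [S → S x .] }  — reduce
  I11: { [S → . S x], [S → . f S], [S → . num], [Y → f x . S] }  — shift
  I12: { [S → S . x], [Y → f x S .] }  — shift, reduce
  I13: { [Y → S num .] }  — reduce

I5 contains reduce item [Y → x .] and shift item [Y → x . c S] — shift-reduce conflict.
I7 contains reduce item [Y → x c S .] and shift item [S → S . x] — shift-reduce conflict.
I9 contains reduce item [S → f S .] and shift item [S → S . x] — shift-reduce conflict.
I12 contains reduce item [Y → f x S .] and shift item [S → S . x] — shift-reduce conflict.

Answer: Yes — I5: [Y → x .] vs [Y → x . c S]; I7: [Y → x c S .] vs [S → S . x]; I9: [S → f S .] vs [S → S . x]; I12: [Y → f x S .] vs [S → S . x]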